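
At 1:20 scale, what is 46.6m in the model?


Model size = real / scale
= 46.6 / 20
= 2.3300 m

2.3300 m


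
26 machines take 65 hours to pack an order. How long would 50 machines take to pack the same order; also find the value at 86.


Inverse proportion: x × y = constant
k = 26 × 65 = 1690
At x=50: k/50 = 33.80
At x=86: k/86 = 19.65
= 33.80 and 19.65

33.80 and 19.65


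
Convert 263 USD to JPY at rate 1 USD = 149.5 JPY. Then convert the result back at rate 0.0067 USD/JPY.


Amount × rate = 263 × 149.5 = 39318.50 JPY
Round-trip: 39318.50 × 0.0067 = 263.43 USD
= 39318.50 JPY, then 263.43 USD

39318.50 JPY, then 263.43 USD


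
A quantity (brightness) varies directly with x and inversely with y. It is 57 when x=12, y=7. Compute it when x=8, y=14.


z = k·x/y
Solve for k using the known point: k = z·y/x = 57×7/12 = 399/12 = 33.2500
Now evaluate at x=8, y=14:
z = k × 8 / 14 = (399 × 8) / (12 × 14) = 3192/168
= 19.0000

19.0000


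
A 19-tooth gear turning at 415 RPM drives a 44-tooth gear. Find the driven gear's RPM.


Gear ratio = 19:44 = 19:44
RPM_B = RPM_A × (teeth_A / teeth_B)
= 415 × (19/44)
= 179.2 RPM

179.2 RPM


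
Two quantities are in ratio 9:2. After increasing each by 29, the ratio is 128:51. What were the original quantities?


Let A = 9k, B = 2k.
(9k + 29) / (2k + 29) = 128/51
Cross-multiply: 51(9k + 29) = 128(2k + 29)
459k + 1479 = 256k + 3712
459k - 256k = 3712 - 1479
203k = 2233
k = 2233/203 = 11
A = 9×11 = 99, B = 2×11 = 22
= A = 99, B = 22

A = 99, B = 22


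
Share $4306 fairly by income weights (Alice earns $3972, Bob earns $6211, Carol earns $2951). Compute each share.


Total income = 3972 + 6211 + 2951 = $13134
Alice: $4306 × 3972/13134 = $1302.23
Bob: $4306 × 6211/13134 = $2036.28
Carol: $4306 × 2951/13134 = $967.49
= Alice: $1302.23, Bob: $2036.28, Carol: $967.49

Alice: $1302.23, Bob: $2036.28, Carol: $967.49


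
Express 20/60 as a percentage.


Percentage = (part / whole) × 100
= (20 / 60) × 100
≈ 33.33%

33.33%


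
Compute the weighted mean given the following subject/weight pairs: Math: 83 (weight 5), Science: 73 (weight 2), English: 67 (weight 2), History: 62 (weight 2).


Numerator = 83×5 + 73×2 + 67×2 + 62×2
= 415 + 146 + 134 + 124
= 819
Total weight = 11
Weighted avg = 819/11
= 74.45

74.45


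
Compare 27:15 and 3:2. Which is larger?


27/15 = 1.8000
3/2 = 1.5000
1.8000 > 1.5000, so 27:15 is greater
= 27:15

27:15


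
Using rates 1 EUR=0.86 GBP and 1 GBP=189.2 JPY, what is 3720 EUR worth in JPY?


Step 1: 3720 EUR × 0.86 = 3199.20 GBP
Step 2: 3199.20 GBP × 189.2 = 605288.64 JPY
Implied rate EUR→JPY = 0.86 × 189.2 = 162.7120
= 605288.64 JPY

605288.64 JPY


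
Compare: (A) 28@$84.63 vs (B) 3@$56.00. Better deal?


Deal A: $84.63/28 = $3.0225/unit
Deal B: $56.00/3 = $18.6667/unit
A is cheaper per unit
= Deal A

Deal A


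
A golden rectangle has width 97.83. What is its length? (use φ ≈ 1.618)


φ = (1 + √5) / 2 ≈ 1.618
Length = width × φ = 97.83 × 1.618 = 158.28894
≈ 158.29

158.29


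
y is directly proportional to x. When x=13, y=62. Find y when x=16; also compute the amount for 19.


Direct proportion: y/x = constant
k = 62/13 ≈ 4.7692
y at x=16: k × 16 = 62 × 16 / 13 = 992/13 ≈ 76.31
y at x=19: k × 19 = 62 × 19 / 13 = 1178/13 ≈ 90.62
= 76.31 and 90.62

76.31 and 90.62


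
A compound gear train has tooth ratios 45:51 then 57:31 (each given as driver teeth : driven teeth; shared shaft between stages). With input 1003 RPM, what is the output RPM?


Stage 1: RPM_B = RPM_A × t_A/t_B = 1003 × 45/51 = 45135/51 = 885.00
B and C share a shaft → RPM_C = RPM_B
Stage 2: RPM_D = RPM_C × t_C/t_D = RPM_A × (t_A×t_C)/(t_B×t_D)
Overall ratio = (45×57)/(51×31) = 2565/1581
RPM_D = 1003 × 2565/1581 = 2572695/1581
≈ 1627.26 RPM

1627.26 RPM


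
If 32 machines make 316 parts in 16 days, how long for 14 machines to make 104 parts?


Days ∝ work / workers, so d₂ = d₁ × (m₁/m₂) × (w₂/w₁)
Workers factor (inverse): 32/14 ≈ 2.2857
Work factor (direct): 104/316 ≈ 0.3291
d₂ = 16 × 32/14 × 104/316 = (16 × 32 × 104) / (14 × 316) = 53248/4424
≈ 12.04 days

12.04 days


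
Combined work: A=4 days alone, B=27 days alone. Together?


Rate of A = 1/4 per day
Rate of B = 1/27 per day
Combined rate = 1/4 + 1/27 = 31/108 ≈ 0.2870 per day
Days = 1 / combined rate = 108/31
≈ 3.48 days

3.48 days


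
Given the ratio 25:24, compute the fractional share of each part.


Total parts = 25 + 24 = 49
First part: 25/49 = 25/49
Second part: 24/49 = 24/49
= 25/49 and 24/49

25/49 and 24/49


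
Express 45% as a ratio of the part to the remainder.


45% means 45 parts out of 100; remainder = 55
Part : remainder = 45:55
GCD = 5
= 9:11

9:11


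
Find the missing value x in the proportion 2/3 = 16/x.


Cross multiply: 2 × x = 3 × 16
2x = 48
x = 48 / 2
= 24.00

24.00


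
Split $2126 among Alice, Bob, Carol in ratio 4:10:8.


Total parts = 4 + 10 + 8 = 22
Alice: 2126 × 4/22 = 386.55
Bob: 2126 × 10/22 = 966.36
Carol: 2126 × 8/22 = 773.09
= Alice: $386.55, Bob: $966.36, Carol: $773.09

Alice: $386.55, Bob: $966.36, Carol: $773.09


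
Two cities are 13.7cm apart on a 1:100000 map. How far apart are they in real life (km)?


Real distance = map distance × scale
= 13.7cm × 100000
= 1370000 cm = 13700.0 m
= 13.700 km

13.700 km


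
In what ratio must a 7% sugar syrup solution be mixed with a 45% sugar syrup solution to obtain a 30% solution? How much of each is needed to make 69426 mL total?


Let x parts of 7% mix with y parts of 45%.
7x + 45y = 30(x + y)
7x + 45y = 30x + 30y
x(7 - 30) = y(30 - 45)
x/y = (45 - 30)/(30 - 7) = 15/23
Simplify: 15:23
Total parts = 38; one part = 69426/38 = 1827.00 mL
7% solution: 15×1827.00 = 27405.00 mL
45% solution: 23×1827.00 = 42021.00 mL
= ratio 15:23; 27405.00 mL and 42021.00 mL

ratio 15:23; 27405.00 mL and 42021.00 mL


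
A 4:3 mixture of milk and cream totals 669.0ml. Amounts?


Total parts = 4 + 3 = 7
milk: 669.0 × 4/7 = 382.3ml
cream: 669.0 × 3/7 = 286.7ml
= 382.3ml and 286.7ml

382.3ml and 286.7ml


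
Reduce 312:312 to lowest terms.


GCD(312, 312) = 312
312/312 : 312/312
= 1:1

1:1


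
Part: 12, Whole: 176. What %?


Percentage = (part / whole) × 100
= (12 / 176) × 100
≈ 6.82%

6.82%


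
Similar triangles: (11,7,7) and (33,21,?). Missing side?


Scale factor = 33/11 = 3
Missing side = 7 × 3
= 21.0

21.0


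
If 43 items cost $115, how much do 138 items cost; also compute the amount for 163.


Direct proportion: y/x = constant
k = 115/43 ≈ 2.6744
y at x=138: k × 138 = 115 × 138 / 43 = 15870/43 ≈ 369.07
y at x=163: k × 163 = 115 × 163 / 43 = 18745/43 ≈ 435.93
= 369.07 and 435.93

369.07 and 435.93


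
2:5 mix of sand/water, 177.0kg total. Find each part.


Total parts = 2 + 5 = 7
sand: 177.0 × 2/7 = 50.6kg
water: 177.0 × 5/7 = 126.4kg
= 50.6kg and 126.4kg

50.6kg and 126.4kg


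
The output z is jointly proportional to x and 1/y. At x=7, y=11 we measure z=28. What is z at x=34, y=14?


z = k·x/y
Solve for k using the known point: k = z·y/x = 28×11/7 = 308/7 = 44.0000
Now evaluate at x=34, y=14:
z = k × 34 / 14 = (308 × 34) / (7 × 14) = 10472/98
≈ 106.8571

106.8571


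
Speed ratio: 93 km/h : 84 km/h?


Ratio = 93:84
GCD = 3
Simplified = 31:28
Time ratio (same distance) = 28:31
Speed ratio = 31:28

31:28


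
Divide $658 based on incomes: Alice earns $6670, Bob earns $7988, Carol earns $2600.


Total income = 6670 + 7988 + 2600 = $17258
Alice: $658 × 6670/17258 = $254.31
Bob: $658 × 7988/17258 = $304.56
Carol: $658 × 2600/17258 = $99.13
= Alice: $254.31, Bob: $304.56, Carol: $99.13

Alice: $254.31, Bob: $304.56, Carol: $99.13


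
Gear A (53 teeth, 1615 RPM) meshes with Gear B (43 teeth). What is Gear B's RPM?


Gear ratio = 53:43 = 53:43
RPM_B = RPM_A × (teeth_A / teeth_B)
= 1615 × (53/43)
= 1990.6 RPM

1990.6 RPM


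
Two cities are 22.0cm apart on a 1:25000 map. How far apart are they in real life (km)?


Real distance = map distance × scale
= 22.0cm × 25000
= 550000 cm = 5500.0 m
= 5.500 km

5.500 km


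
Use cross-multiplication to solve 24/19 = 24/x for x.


Cross multiply: 24 × x = 19 × 24
24x = 456
x = 456 / 24
= 19.00

19.00


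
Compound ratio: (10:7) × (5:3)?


Compound ratio = (10×5) : (7×3)
= 50:21
GCD = 1
= 50:21

50:21


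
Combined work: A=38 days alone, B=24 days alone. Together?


Rate of A = 1/38 per day
Rate of B = 1/24 per day
Combined rate = 1/38 + 1/24 = 62/912 ≈ 0.0680 per day
Days = 1 / combined rate = 912/62
≈ 14.71 days

14.71 days


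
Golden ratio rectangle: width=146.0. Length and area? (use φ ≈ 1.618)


φ = (1 + √5) / 2 ≈ 1.618
Length = width × φ = 146.0 × 1.618 = 236.228
≈ 236.23
Area = width × length = 146.0 × 236.228 = 34489.288 ≈ 34489.29
= Length: 236.23, Area: 34489.29

Length: 236.23, Area: 34489.29


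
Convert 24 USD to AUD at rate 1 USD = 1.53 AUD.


Amount × rate = 24 × 1.53
= 36.72 AUD

36.72 AUD


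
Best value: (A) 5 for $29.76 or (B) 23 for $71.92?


Deal A: $29.76/5 = $5.9520/unit
Deal B: $71.92/23 = $3.1270/unit
B is cheaper per unit
= Deal B

Deal B


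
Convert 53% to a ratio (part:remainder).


53% means 53 parts out of 100; remainder = 47
Part : remainder = 53:47
GCD = 1
= 53:47

53:47


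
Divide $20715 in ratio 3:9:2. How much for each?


Total parts = 3 + 9 + 2 = 14
Part 1: 20715 × 3/14 = 4438.93
Part 2: 20715 × 9/14 = 13316.79
Part 3: 20715 × 2/14 = 2959.29
= Part 1: $4438.93, Part 2: $13316.79, Part 3: $2959.29

Part 1: $4438.93, Part 2: $13316.79, Part 3: $2959.29


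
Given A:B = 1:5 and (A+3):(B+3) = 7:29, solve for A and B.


Let A = 1k, B = 5k.
(1k + 3) / (5k + 3) = 7/29
Cross-multiply: 29(1k + 3) = 7(5k + 3)
29k + 87 = 35k + 21
29k - 35k = 21 - 87
-6k = -66
k = -66/-6 = 11
A = 1×11 = 11, B = 5×11 = 55
= A = 11, B = 55

A = 11, B = 55


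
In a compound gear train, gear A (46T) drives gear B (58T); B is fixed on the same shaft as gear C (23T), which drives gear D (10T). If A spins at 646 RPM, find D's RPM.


Stage 1: RPM_B = RPM_A × t_A/t_B = 646 × 46/58 = 29716/58 ≈ 512.34
B and C share a shaft → RPM_C = RPM_B
Stage 2: RPM_D = RPM_C × t_C/t_D = RPM_A × (t_A×t_C)/(t_B×t_D)
Overall ratio = (46×23)/(58×10) = 1058/580
RPM_D = 646 × 1058/580 = 683468/580
≈ 1178.39 RPM

1178.39 RPM


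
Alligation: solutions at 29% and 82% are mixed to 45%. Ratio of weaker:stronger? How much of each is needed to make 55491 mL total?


Let x parts of 29% mix with y parts of 82%.
29x + 82y = 45(x + y)
29x + 82y = 45x + 45y
x(29 - 45) = y(45 - 82)
x/y = (82 - 45)/(45 - 29) = 37/16
Simplify: 37:16
Total parts = 53; one part = 55491/53 = 1047.00 mL
29% solution: 37×1047.00 = 38739.00 mL
82% solution: 16×1047.00 = 16752.00 mL
= ratio 37:16; 38739.00 mL and 16752.00 mL

ratio 37:16; 38739.00 mL and 16752.00 mL


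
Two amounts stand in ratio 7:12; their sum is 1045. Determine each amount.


Let A = 7k, B = 12k.
7k + 12k = 1045
19k = 1045 → k = 1045/19 = 55
A = 7×55 = 385, B = 12×55 = 660
= A = 385, B = 660

A = 385, B = 660


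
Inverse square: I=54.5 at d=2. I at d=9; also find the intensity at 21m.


I₁d₁² = I₂d₂²
I at 9m = 54.5 × (2/9)² = 54.5 × 4/81 = 218/81 ≈ 2.6914
I at 21m = 54.5 × (2/21)² = 54.5 × 4/441 = 218/441 ≈ 0.4943
= 2.6914 and 0.4943

2.6914 and 0.4943


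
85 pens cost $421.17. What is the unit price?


Unit rate = total / quantity
= 421.17 / 85
= $4.95 per unit

$4.95 per unit


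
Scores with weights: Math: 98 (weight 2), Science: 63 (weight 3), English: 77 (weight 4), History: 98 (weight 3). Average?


Numerator = 98×2 + 63×3 + 77×4 + 98×3
= 196 + 189 + 308 + 294
= 987
Total weight = 12
Weighted avg = 987/12
= 82.25

82.25


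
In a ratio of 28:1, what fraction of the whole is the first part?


Total parts = 28 + 1 = 29
First part: 28/29 = 28/29
= 28/29

28/29


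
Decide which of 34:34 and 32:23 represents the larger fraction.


34/34 = 1.0000
32/23 = 1.3913
1.0000 < 1.3913, so 34:34 is less
= 32:23

32:23


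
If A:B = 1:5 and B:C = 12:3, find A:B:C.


Match B: multiply A:B by 12 → 12:60
Multiply B:C by 5 → 60:15
Combined: 12:60:15
GCD = 3
= 4:20:5

4:20:5


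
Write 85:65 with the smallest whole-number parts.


GCD(85, 65) = 5
85/5 : 65/5
= 17:13

17:13


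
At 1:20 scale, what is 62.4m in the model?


Model size = real / scale
= 62.4 / 20
= 3.1200 m

3.1200 m


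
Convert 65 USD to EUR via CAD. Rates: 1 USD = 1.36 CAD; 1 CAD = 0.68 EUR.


Step 1: 65 USD × 1.36 = 88.40 CAD
Step 2: 88.40 CAD × 0.68 = 60.11 EUR
Implied rate USD→EUR = 1.36 × 0.68 = 0.9248
= 60.11 EUR

60.11 EUR


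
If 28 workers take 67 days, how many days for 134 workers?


Inverse proportion: x × y = constant
k = 28 × 67 = 1876
y₂ = k / 134 = 1876 / 134
= 14.00

14.00


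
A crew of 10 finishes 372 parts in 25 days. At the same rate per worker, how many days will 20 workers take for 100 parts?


Days ∝ work / workers, so d₂ = d₁ × (m₁/m₂) × (w₂/w₁)
Workers factor (inverse): 10/20 = 0.5000
Work factor (direct): 100/372 ≈ 0.2688
d₂ = 25 × 10/20 × 100/372 = (25 × 10 × 100) / (20 × 372) = 25000/7440
≈ 3.36 days

3.36 days


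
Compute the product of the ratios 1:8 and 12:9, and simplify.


Compound ratio = (1×12) : (8×9)
= 12:72
GCD = 12
= 1:6

1:6


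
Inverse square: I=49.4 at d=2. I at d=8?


I₁d₁² = I₂d₂²
I₂ = I₁ × (d₁/d₂)²
= 49.4 × (2/8)²
= 49.4 × 4/64
= 197.6/64
= 3.0875

3.0875


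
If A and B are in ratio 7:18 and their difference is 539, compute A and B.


Let A = 7k, B = 18k.
18k - 7k = 539
11k = 539 → k = 539/11 = 49
A = 7×49 = 343, B = 18×49 = 882
= A = 343, B = 882

A = 343, B = 882


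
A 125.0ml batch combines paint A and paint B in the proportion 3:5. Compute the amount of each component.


Total parts = 3 + 5 = 8
paint A: 125.0 × 3/8 = 46.9ml
paint B: 125.0 × 5/8 = 78.1ml
= 46.9ml and 78.1ml

46.9ml and 78.1ml


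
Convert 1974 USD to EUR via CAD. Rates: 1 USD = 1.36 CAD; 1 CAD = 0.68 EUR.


Step 1: 1974 USD × 1.36 = 2684.64 CAD
Step 2: 2684.64 CAD × 0.68 = 1825.56 EUR
Implied rate USD→EUR = 1.36 × 0.68 = 0.9248
= 1825.56 EUR

1825.56 EUR


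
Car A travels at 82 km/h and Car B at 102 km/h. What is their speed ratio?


Ratio = 82:102
GCD = 2
Simplified = 41:51
Time ratio (same distance) = 51:41
Speed ratio = 41:51

41:51


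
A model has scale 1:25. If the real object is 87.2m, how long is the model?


Model size = real / scale
= 87.2 / 25
= 3.4880 m

3.4880 m


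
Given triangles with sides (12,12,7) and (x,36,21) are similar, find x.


Scale factor = 36/12 = 3
Missing side = 12 × 3
= 36.0

36.0


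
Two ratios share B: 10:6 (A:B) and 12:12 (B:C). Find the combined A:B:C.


Match B: multiply A:B by 12 → 120:72
Multiply B:C by 6 → 72:72
Combined: 120:72:72
GCD = 24
= 5:3:3

5:3:3


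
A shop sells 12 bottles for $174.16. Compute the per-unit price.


Unit rate = total / quantity
= 174.16 / 12
= $14.51 per unit

$14.51 per unit


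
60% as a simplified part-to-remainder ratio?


60% means 60 parts out of 100; remainder = 40
Part : remainder = 60:40
GCD = 20
= 3:2

3:2


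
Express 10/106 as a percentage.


Percentage = (part / whole) × 100
= (10 / 106) × 100
≈ 9.43%

9.43%


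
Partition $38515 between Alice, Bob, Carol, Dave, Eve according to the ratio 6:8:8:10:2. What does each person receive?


Total parts = 6 + 8 + 8 + 10 + 2 = 34
Alice: 38515 × 6/34 = 6796.76
Bob: 38515 × 8/34 = 9062.35
Carol: 38515 × 8/34 = 9062.35
Dave: 38515 × 10/34 = 11327.94
Eve: 38515 × 2/34 = 2265.59
= Alice: $6796.76, Bob: $9062.35, Carol: $9062.35, Dave: $11327.94, Eve: $2265.59

Alice: $6796.76, Bob: $9062.35, Carol: $9062.35, Dave: $11327.94, Eve: $2265.59


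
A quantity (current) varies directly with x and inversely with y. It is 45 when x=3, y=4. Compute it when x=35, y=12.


z = k·x/y
Solve for k using the known point: k = z·y/x = 45×4/3 = 180/3 = 60.0000
Now evaluate at x=35, y=12:
z = k × 35 / 12 = (180 × 35) / (3 × 12) = 6300/36
= 175.0000

175.0000


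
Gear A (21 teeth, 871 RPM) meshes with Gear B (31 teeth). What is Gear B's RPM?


Gear ratio = 21:31 = 21:31
RPM_B = RPM_A × (teeth_A / teeth_B)
= 871 × (21/31)
= 590.0 RPM

590.0 RPM


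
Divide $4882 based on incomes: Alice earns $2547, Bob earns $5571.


Total income = 2547 + 5571 = $8118
Alice: $4882 × 2547/8118 = $1531.71
Bob: $4882 × 5571/8118 = $3350.29
= Alice: $1531.71, Bob: $3350.29

Alice: $1531.71, Bob: $3350.29


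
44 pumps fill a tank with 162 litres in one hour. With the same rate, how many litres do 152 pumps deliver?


Direct proportion: y/x = constant
k = 162/44 ≈ 3.6818
y₂ = k × 152 = 162 × 152 / 44 = 24624/44
≈ 559.64

559.64


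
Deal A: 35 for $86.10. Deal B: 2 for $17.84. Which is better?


Deal A: $86.10/35 = $2.4600/unit
Deal B: $17.84/2 = $8.9200/unit
A is cheaper per unit
= Deal A

Deal A


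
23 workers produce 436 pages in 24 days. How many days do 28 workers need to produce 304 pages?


Days ∝ work / workers, so d₂ = d₁ × (m₁/m₂) × (w₂/w₁)
Workers factor (inverse): 23/28 ≈ 0.8214
Work factor (direct): 304/436 ≈ 0.6972
d₂ = 24 × 23/28 × 304/436 = (24 × 23 × 304) / (28 × 436) = 167808/12208
≈ 13.75 days

13.75 days


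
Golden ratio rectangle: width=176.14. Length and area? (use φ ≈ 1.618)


φ = (1 + √5) / 2 ≈ 1.618
Length = width × φ = 176.14 × 1.618 = 284.99452
≈ 284.99
Area = width × length = 176.14 × 284.99452 = 50198.9347528 ≈ 50198.93
= Length: 284.99, Area: 50198.93

Length: 284.99, Area: 50198.93


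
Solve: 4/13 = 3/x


Cross multiply: 4 × x = 13 × 3
4x = 39
x = 39 / 4
= 9.75

9.75


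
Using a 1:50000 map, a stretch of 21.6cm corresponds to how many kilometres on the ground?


Real distance = map distance × scale
= 21.6cm × 50000
= 1080000 cm = 10800.0 m
= 10.800 km

10.800 km


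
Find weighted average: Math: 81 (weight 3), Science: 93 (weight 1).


Numerator = 81×3 + 93×1
= 243 + 93
= 336
Total weight = 4
Weighted avg = 336/4
= 84.00

84.00


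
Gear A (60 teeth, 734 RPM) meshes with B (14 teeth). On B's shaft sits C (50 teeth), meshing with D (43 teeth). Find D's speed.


Stage 1: RPM_B = RPM_A × t_A/t_B = 734 × 60/14 = 44040/14 ≈ 3145.71
B and C share a shaft → RPM_C = RPM_B
Stage 2: RPM_D = RPM_C × t_C/t_D = RPM_A × (t_A×t_C)/(t_B×t_D)
Overall ratio = (60×50)/(14×43) = 3000/602
RPM_D = 734 × 3000/602 = 2202000/602
≈ 3657.81 RPM

3657.81 RPM


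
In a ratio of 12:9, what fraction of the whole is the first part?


Total parts = 12 + 9 = 21
First part: 12/21 = 4/7
= 4/7

4/7


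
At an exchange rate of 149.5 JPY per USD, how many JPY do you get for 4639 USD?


Amount × rate = 4639 × 149.5
= 693530.50 JPY

693530.50 JPY


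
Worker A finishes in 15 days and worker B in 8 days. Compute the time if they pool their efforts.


Rate of A = 1/15 per day
Rate of B = 1/8 per day
Combined rate = 1/15 + 1/8 = 23/120 ≈ 0.1917 per day
Days = 1 / combined rate = 120/23
≈ 5.22 days

5.22 days


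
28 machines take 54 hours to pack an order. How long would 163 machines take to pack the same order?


Inverse proportion: x × y = constant
k = 28 × 54 = 1512
y₂ = k / 163 = 1512 / 163
= 9.28

9.28


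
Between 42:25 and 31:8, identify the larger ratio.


42/25 = 1.6800
31/8 = 3.8750
1.6800 < 3.8750, so 42:25 is less
= 31:8

31:8


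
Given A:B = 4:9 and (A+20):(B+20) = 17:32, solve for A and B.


Let A = 4k, B = 9k.
(4k + 20) / (9k + 20) = 17/32
Cross-multiply: 32(4k + 20) = 17(9k + 20)
128k + 640 = 153k + 340
128k - 153k = 340 - 640
-25k = -300
k = -300/-25 = 12
A = 4×12 = 48, B = 9×12 = 108
= A = 48, B = 108

A = 48, B = 108


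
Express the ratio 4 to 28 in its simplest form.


GCD(4, 28) = 4
4/4 : 28/4
= 1:7

1:7


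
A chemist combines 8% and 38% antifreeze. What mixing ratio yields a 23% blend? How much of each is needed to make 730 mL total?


Let x parts of 8% mix with y parts of 38%.
8x + 38y = 23(x + y)
8x + 38y = 23x + 23y
x(8 - 23) = y(23 - 38)
x/y = (38 - 23)/(23 - 8) = 15/15
Simplify: 1:1
Total parts = 2; one part = 730/2 = 365.00 mL
8% solution: 1×365.00 = 365.00 mL
38% solution: 1×365.00 = 365.00 mL
= ratio 1:1; 365.00 mL and 365.00 mL

ratio 1:1; 365.00 mL and 365.00 mL


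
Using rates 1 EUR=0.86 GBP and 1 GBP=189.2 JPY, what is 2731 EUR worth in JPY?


Step 1: 2731 EUR × 0.86 = 2348.66 GBP
Step 2: 2348.66 GBP × 189.2 = 444366.47 JPY
Implied rate EUR→JPY = 0.86 × 189.2 = 162.7120
= 444366.47 JPY

444366.47 JPY


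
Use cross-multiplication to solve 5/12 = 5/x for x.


Cross multiply: 5 × x = 12 × 5
5x = 60
x = 60 / 5
= 12.00

12.00


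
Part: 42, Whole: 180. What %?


Percentage = (part / whole) × 100
= (42 / 180) × 100
≈ 23.33%

23.33%


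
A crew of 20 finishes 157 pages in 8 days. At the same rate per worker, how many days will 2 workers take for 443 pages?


Days ∝ work / workers, so d₂ = d₁ × (m₁/m₂) × (w₂/w₁)
Workers factor (inverse): 20/2 = 10.0000
Work factor (direct): 443/157 ≈ 2.8217
d₂ = 8 × 20/2 × 443/157 = (8 × 20 × 443) / (2 × 157) = 70880/314
≈ 225.73 days

225.73 days


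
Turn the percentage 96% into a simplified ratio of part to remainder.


96% means 96 parts out of 100; remainder = 4
Part : remainder = 96:4
GCD = 4
= 24:1

24:1


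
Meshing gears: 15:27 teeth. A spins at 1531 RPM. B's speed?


Gear ratio = 15:27 = 5:9
RPM_B = RPM_A × (teeth_A / teeth_B)
= 1531 × (15/27)
= 850.6 RPM

850.6 RPM


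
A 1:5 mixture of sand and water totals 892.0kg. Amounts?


Total parts = 1 + 5 = 6
sand: 892.0 × 1/6 = 148.7kg
water: 892.0 × 5/6 = 743.3kg
= 148.7kg and 743.3kg

148.7kg and 743.3kg


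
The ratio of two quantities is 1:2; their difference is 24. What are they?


Let A = 1k, B = 2k.
2k - 1k = 24
1k = 24 → k = 24/1 = 24
A = 1×24 = 24, B = 2×24 = 48
= A = 24, B = 48

A = 24, B = 48


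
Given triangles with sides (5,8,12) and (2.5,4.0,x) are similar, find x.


Scale factor = 2.5/5 = 0.5
Missing side = 12 × 0.5
= 6.0

6.0


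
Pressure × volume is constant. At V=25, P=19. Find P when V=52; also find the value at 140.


Inverse proportion: x × y = constant
k = 25 × 19 = 475
At x=52: k/52 = 9.13
At x=140: k/140 = 3.39
= 9.13 and 3.39

9.13 and 3.39


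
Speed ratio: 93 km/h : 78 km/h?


Ratio = 93:78
GCD = 3
Simplified = 31:26
Time ratio (same distance) = 26:31
Speed ratio = 31:26

31:26


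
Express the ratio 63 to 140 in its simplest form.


GCD(63, 140) = 7
63/7 : 140/7
= 9:20

9:20


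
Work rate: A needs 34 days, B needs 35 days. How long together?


Rate of A = 1/34 per day
Rate of B = 1/35 per day
Combined rate = 1/34 + 1/35 = 69/1190 ≈ 0.0580 per day
Days = 1 / combined rate = 1190/69
≈ 17.25 days

17.25 days


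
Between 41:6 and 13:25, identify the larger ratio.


41/6 = 6.8333
13/25 = 0.5200
6.8333 > 0.5200, so 41:6 is greater
= 41:6

41:6


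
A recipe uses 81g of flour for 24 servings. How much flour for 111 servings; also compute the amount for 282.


Direct proportion: y/x = constant
k = 81/24 = 3.3750
y at x=111: k × 111 = 81 × 111 / 24 = 8991/24 ≈ 374.63
y at x=282: k × 282 = 81 × 282 / 24 = 22842/24 = 951.75
= 374.63 and 951.75

374.63 and 951.75


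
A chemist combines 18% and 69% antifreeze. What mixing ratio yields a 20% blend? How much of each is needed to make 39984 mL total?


Let x parts of 18% mix with y parts of 69%.
18x + 69y = 20(x + y)
18x + 69y = 20x + 20y
x(18 - 20) = y(20 - 69)
x/y = (69 - 20)/(20 - 18) = 49/2
Simplify: 49:2
Total parts = 51; one part = 39984/51 = 784.00 mL
18% solution: 49×784.00 = 38416.00 mL
69% solution: 2×784.00 = 1568.00 mL
= ratio 49:2; 38416.00 mL and 1568.00 mL

ratio 49:2; 38416.00 mL and 1568.00 mL


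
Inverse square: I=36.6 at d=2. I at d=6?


I₁d₁² = I₂d₂²
I₂ = I₁ × (d₁/d₂)²
= 36.6 × (2/6)²
= 36.6 × 4/36
= 146.4/36
≈ 4.0667

4.0667


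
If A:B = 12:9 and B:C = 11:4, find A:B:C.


Match B: multiply A:B by 11 → 132:99
Multiply B:C by 9 → 99:36
Combined: 132:99:36
GCD = 3
= 44:33:12

44:33:12


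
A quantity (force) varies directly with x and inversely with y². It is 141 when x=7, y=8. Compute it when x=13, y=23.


z = k·x/y²
Solve for k using the known point: k = z·y²/x = 141×64/7 = 9024/7 ≈ 1289.1429
Now evaluate at x=13, y=23:
z = k × 13 / 529 = (9024 × 13) / (7 × 529) = 117312/3703
≈ 31.6803

31.6803


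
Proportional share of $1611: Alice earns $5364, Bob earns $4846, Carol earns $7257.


Total income = 5364 + 4846 + 7257 = $17467
Alice: $1611 × 5364/17467 = $494.73
Bob: $1611 × 4846/17467 = $446.95
Carol: $1611 × 7257/17467 = $669.32
= Alice: $494.73, Bob: $446.95, Carol: $669.32

Alice: $494.73, Bob: $446.95, Carol: $669.32


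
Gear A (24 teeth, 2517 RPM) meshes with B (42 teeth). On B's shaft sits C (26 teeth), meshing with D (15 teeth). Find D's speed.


Stage 1: RPM_B = RPM_A × t_A/t_B = 2517 × 24/42 = 60408/42 ≈ 1438.29
B and C share a shaft → RPM_C = RPM_B
Stage 2: RPM_D = RPM_C × t_C/t_D = RPM_A × (t_A×t_C)/(t_B×t_D)
Overall ratio = (24×26)/(42×15) = 624/630
RPM_D = 2517 × 624/630 = 1570608/630
≈ 2493.03 RPM

2493.03 RPM


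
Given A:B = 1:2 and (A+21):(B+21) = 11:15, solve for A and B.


Let A = 1k, B = 2k.
(1k + 21) / (2k + 21) = 11/15
Cross-multiply: 15(1k + 21) = 11(2k + 21)
15k + 315 = 22k + 231
15k - 22k = 231 - 315
-7k = -84
k = -84/-7 = 12
A = 1×12 = 12, B = 2×12 = 24
= A = 12, B = 24

A = 12, B = 24


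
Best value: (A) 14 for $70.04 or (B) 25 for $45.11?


Deal A: $70.04/14 = $5.0029/unit
Deal B: $45.11/25 = $1.8044/unit
B is cheaper per unit
= Deal B

Deal B


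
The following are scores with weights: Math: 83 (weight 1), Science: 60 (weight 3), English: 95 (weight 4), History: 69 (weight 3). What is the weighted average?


Numerator = 83×1 + 60×3 + 95×4 + 69×3
= 83 + 180 + 380 + 207
= 850
Total weight = 11
Weighted avg = 850/11
= 77.27

77.27


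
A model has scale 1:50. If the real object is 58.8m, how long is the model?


Model size = real / scale
= 58.8 / 50
= 1.1760 m

1.1760 m


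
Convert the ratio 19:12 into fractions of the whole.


Total parts = 19 + 12 = 31
First part: 19/31 = 19/31
Second part: 12/31 = 12/31
= 19/31 and 12/31

19/31 and 12/31


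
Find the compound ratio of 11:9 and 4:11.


Compound ratio = (11×4) : (9×11)
= 44:99
GCD = 11
= 4:9

4:9


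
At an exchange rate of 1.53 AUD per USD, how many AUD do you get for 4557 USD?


Amount × rate = 4557 × 1.53
= 6972.21 AUD

6972.21 AUD


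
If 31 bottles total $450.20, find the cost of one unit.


Unit rate = total / quantity
= 450.20 / 31
= $14.52 per unit

$14.52 per unit


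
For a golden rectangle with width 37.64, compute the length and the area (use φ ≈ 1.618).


φ = (1 + √5) / 2 ≈ 1.618
Length = width × φ = 37.64 × 1.618 = 60.90152
≈ 60.90
Area = width × length = 37.64 × 60.90152 = 2292.3332128 ≈ 2292.33
= Length: 60.90, Area: 2292.33

Length: 60.90, Area: 2292.33


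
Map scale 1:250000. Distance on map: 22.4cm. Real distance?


Real distance = map distance × scale
= 22.4cm × 250000
= 5600000 cm = 56000.0 m
= 56.000 km

56.000 km


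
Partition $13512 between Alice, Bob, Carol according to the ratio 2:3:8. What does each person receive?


Total parts = 2 + 3 + 8 = 13
Alice: 13512 × 2/13 = 2078.77
Bob: 13512 × 3/13 = 3118.15
Carol: 13512 × 8/13 = 8315.08
= Alice: $2078.77, Bob: $3118.15, Carol: $8315.08

Alice: $2078.77, Bob: $3118.15, Carol: $8315.08


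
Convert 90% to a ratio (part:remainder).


90% means 90 parts out of 100; remainder = 10
Part : remainder = 90:10
GCD = 10
= 9:1

9:1


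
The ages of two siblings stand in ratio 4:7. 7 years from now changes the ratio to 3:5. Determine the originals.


Let A = 4k, B = 7k.
(4k + 7) / (7k + 7) = 3/5
Cross-multiply: 5(4k + 7) = 3(7k + 7)
20k + 35 = 21k + 21
20k - 21k = 21 - 35
-1k = -14
k = -14/-1 = 14
A = 4×14 = 56, B = 7×14 = 98
= A = 56, B = 98

A = 56, B = 98


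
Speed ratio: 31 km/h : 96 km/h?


Ratio = 31:96
GCD = 1
Simplified = 31:96
Time ratio (same distance) = 96:31
Speed ratio = 31:96

31:96


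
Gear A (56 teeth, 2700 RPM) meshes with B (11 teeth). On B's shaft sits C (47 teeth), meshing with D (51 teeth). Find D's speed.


Stage 1: RPM_B = RPM_A × t_A/t_B = 2700 × 56/11 = 151200/11 ≈ 13745.45
B and C share a shaft → RPM_C = RPM_B
Stage 2: RPM_D = RPM_C × t_C/t_D = RPM_A × (t_A×t_C)/(t_B×t_D)
Overall ratio = (56×47)/(11×51) = 2632/561
RPM_D = 2700 × 2632/561 = 7106400/561
≈ 12667.38 RPM

12667.38 RPM


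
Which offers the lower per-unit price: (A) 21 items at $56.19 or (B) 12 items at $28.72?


Deal A: $56.19/21 = $2.6757/unit
Deal B: $28.72/12 = $2.3933/unit
B is cheaper per unit
= Deal B

Deal B


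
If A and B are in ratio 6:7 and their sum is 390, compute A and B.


Let A = 6k, B = 7k.
6k + 7k = 390
13k = 390 → k = 390/13 = 30
A = 6×30 = 180, B = 7×30 = 210
= A = 180, B = 210

A = 180, B = 210


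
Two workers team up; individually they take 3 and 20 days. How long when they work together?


Rate of A = 1/3 per day
Rate of B = 1/20 per day
Combined rate = 1/3 + 1/20 = 23/60 ≈ 0.3833 per day
Days = 1 / combined rate = 60/23
≈ 2.61 days

2.61 days


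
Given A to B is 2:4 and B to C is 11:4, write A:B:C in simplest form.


Match B: multiply A:B by 11 → 22:44
Multiply B:C by 4 → 44:16
Combined: 22:44:16
GCD = 2
= 11:22:8

11:22:8


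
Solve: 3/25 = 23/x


Cross multiply: 3 × x = 25 × 23
3x = 575
x = 575 / 3
= 191.67

191.67


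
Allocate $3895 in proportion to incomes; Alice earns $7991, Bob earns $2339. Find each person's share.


Total income = 7991 + 2339 = $10330
Alice: $3895 × 7991/10330 = $3013.06
Bob: $3895 × 2339/10330 = $881.94
= Alice: $3013.06, Bob: $881.94

Alice: $3013.06, Bob: $881.94


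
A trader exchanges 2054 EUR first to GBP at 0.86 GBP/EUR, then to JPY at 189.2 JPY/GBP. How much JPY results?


Step 1: 2054 EUR × 0.86 = 1766.44 GBP
Step 2: 1766.44 GBP × 189.2 = 334210.45 JPY
Implied rate EUR→JPY = 0.86 × 189.2 = 162.7120
= 334210.45 JPY

334210.45 JPY


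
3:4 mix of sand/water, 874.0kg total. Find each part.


Total parts = 3 + 4 = 7
sand: 874.0 × 3/7 = 374.6kg
water: 874.0 × 4/7 = 499.4kg
= 374.6kg and 499.4kg

374.6kg and 499.4kg


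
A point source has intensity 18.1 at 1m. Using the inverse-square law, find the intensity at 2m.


I₁d₁² = I₂d₂²
I₂ = I₁ × (d₁/d₂)²
= 18.1 × (1/2)²
= 18.1 × 1/4
= 18.1/4
= 4.5250

4.5250


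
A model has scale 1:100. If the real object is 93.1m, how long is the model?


Model size = real / scale
= 93.1 / 100
= 0.9310 m

0.9310 m


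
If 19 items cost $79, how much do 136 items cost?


Direct proportion: y/x = constant
k = 79/19 ≈ 4.1579
y₂ = k × 136 = 79 × 136 / 19 = 10744/19
≈ 565.47

565.47


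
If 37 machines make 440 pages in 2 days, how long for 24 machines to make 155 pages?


Days ∝ work / workers, so d₂ = d₁ × (m₁/m₂) × (w₂/w₁)
Workers factor (inverse): 37/24 ≈ 1.5417
Work factor (direct): 155/440 ≈ 0.3523
d₂ = 2 × 37/24 × 155/440 = (2 × 37 × 155) / (24 × 440) = 11470/10560
≈ 1.09 days

1.09 days


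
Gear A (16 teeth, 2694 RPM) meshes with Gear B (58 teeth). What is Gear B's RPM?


Gear ratio = 16:58 = 8:29
RPM_B = RPM_A × (teeth_A / teeth_B)
= 2694 × (16/58)
= 743.2 RPM

743.2 RPM


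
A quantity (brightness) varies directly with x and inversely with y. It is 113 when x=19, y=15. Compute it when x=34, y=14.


z = k·x/y
Solve for k using the known point: k = z·y/x = 113×15/19 = 1695/19 ≈ 89.2105
Now evaluate at x=34, y=14:
z = k × 34 / 14 = (1695 × 34) / (19 × 14) = 57630/266
≈ 216.6541

216.6541


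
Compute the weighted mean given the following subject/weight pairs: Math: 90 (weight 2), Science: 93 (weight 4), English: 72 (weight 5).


Numerator = 90×2 + 93×4 + 72×5
= 180 + 372 + 360
= 912
Total weight = 11
Weighted avg = 912/11
= 82.91

82.91


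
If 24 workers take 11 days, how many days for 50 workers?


Inverse proportion: x × y = constant
k = 24 × 11 = 264
y₂ = k / 50 = 264 / 50
= 5.28

5.28


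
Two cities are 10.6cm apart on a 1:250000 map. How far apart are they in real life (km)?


Real distance = map distance × scale
= 10.6cm × 250000
= 2650000 cm = 26500.0 m
= 26.500 km

26.500 km


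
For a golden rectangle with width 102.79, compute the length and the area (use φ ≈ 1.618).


φ = (1 + √5) / 2 ≈ 1.618
Length = width × φ = 102.79 × 1.618 = 166.31422
≈ 166.31
Area = width × length = 102.79 × 166.31422 = 17095.4386738 ≈ 17095.44
= Length: 166.31, Area: 17095.44

Length: 166.31, Area: 17095.44


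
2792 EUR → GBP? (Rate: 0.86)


Amount × rate = 2792 × 0.86
= 2401.12 GBP

2401.12 GBP


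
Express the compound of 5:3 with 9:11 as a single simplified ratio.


Compound ratio = (5×9) : (3×11)
= 45:33
GCD = 3
= 15:11

15:11


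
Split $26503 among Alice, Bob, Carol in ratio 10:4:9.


Total parts = 10 + 4 + 9 = 23
Alice: 26503 × 10/23 = 11523.04
Bob: 26503 × 4/23 = 4609.22
Carol: 26503 × 9/23 = 10370.74
= Alice: $11523.04, Bob: $4609.22, Carol: $10370.74

Alice: $11523.04, Bob: $4609.22, Carol: $10370.74


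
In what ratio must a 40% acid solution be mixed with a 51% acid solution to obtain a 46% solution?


Let x parts of 40% mix with y parts of 51%.
40x + 51y = 46(x + y)
40x + 51y = 46x + 46y
x(40 - 46) = y(46 - 51)
x/y = (51 - 46)/(46 - 40) = 5/6
Simplify: 5:6
= 5:6

5:6


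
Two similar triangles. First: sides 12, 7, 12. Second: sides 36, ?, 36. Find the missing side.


Scale factor = 36/12 = 3
Missing side = 7 × 3
= 21.0

21.0


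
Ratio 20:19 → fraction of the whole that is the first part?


Total parts = 20 + 19 = 39
First part: 20/39 = 20/39
= 20/39

20/39


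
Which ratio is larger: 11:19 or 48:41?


11/19 = 0.5789
48/41 = 1.1707
0.5789 < 1.1707, so 11:19 is less
= 48:41

48:41


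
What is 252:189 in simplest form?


GCD(252, 189) = 63
252/63 : 189/63
= 4:3

4:3


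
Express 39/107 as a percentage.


Percentage = (part / whole) × 100
= (39 / 107) × 100
≈ 36.45%

36.45%


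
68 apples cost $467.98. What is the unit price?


Unit rate = total / quantity
= 467.98 / 68
= $6.88 per unit

$6.88 per unit


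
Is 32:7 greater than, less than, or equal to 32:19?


32/7 = 4.5714
32/19 = 1.6842
4.5714 > 1.6842, so 32:7 is greater
= greater than

greater than


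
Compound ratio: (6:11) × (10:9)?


Compound ratio = (6×10) : (11×9)
= 60:99
GCD = 3
= 20:33

20:33


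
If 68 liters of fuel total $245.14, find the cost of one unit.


Unit rate = total / quantity
= 245.14 / 68
= $3.61 per unit

$3.61 per unit


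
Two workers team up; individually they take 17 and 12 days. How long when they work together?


Rate of A = 1/17 per day
Rate of B = 1/12 per day
Combined rate = 1/17 + 1/12 = 29/204 ≈ 0.1422 per day
Days = 1 / combined rate = 204/29
≈ 7.03 days

7.03 days


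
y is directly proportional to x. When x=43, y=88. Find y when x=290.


Direct proportion: y/x = constant
k = 88/43 ≈ 2.0465
y₂ = k × 290 = 88 × 290 / 43 = 25520/43
≈ 593.49

593.49


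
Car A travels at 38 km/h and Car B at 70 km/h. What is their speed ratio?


Ratio = 38:70
GCD = 2
Simplified = 19:35
Time ratio (same distance) = 35:19
Speed ratio = 19:35

19:35


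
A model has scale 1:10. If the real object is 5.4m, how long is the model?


Model size = real / scale
= 5.4 / 10
= 0.5400 m

0.5400 m


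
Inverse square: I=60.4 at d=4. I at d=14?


I₁d₁² = I₂d₂²
I₂ = I₁ × (d₁/d₂)²
= 60.4 × (4/14)²
= 60.4 × 16/196
= 966.4/196
≈ 4.9306

4.9306


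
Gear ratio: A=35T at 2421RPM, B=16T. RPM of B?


Gear ratio = 35:16 = 35:16
RPM_B = RPM_A × (teeth_A / teeth_B)
= 2421 × (35/16)
= 5295.9 RPM

5295.9 RPM


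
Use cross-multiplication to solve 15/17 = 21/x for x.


Cross multiply: 15 × x = 17 × 21
15x = 357
x = 357 / 15
= 23.80

23.80


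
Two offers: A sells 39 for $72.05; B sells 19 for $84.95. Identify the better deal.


Deal A: $72.05/39 = $1.8474/unit
Deal B: $84.95/19 = $4.4711/unit
A is cheaper per unit
= Deal A

Deal A


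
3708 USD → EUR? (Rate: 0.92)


Amount × rate = 3708 × 0.92
= 3411.36 EUR

3411.36 EUR


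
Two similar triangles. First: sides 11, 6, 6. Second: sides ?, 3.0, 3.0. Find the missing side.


Scale factor = 3.0/6 = 0.5
Missing side = 11 × 0.5
= 5.5

5.5


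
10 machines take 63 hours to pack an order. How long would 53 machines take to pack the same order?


Inverse proportion: x × y = constant
k = 10 × 63 = 630
y₂ = k / 53 = 630 / 53
= 11.89

11.89


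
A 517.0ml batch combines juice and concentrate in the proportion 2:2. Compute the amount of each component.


Total parts = 2 + 2 = 4
juice: 517.0 × 2/4 = 258.5ml
concentrate: 517.0 × 2/4 = 258.5ml
= 258.5ml and 258.5ml

258.5ml and 258.5ml


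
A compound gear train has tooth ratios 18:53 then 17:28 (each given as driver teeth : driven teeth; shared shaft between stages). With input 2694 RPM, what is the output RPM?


Stage 1: RPM_B = RPM_A × t_A/t_B = 2694 × 18/53 = 48492/53 ≈ 914.94
B and C share a shaft → RPM_C = RPM_B
Stage 2: RPM_D = RPM_C × t_C/t_D = RPM_A × (t_A×t_C)/(t_B×t_D)
Overall ratio = (18×17)/(53×28) = 306/1484
RPM_D = 2694 × 306/1484 = 824364/1484
≈ 555.50 RPM

555.50 RPM


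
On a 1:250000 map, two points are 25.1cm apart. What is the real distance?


Real distance = map distance × scale
= 25.1cm × 250000
= 6275000 cm = 62750.0 m
= 62.750 km

62.750 km


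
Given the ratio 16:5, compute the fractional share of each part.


Total parts = 16 + 5 = 21
First part: 16/21 = 16/21
Second part: 5/21 = 5/21
= 16/21 and 5/21

16/21 and 5/21


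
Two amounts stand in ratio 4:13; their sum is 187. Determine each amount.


Let A = 4k, B = 13k.
4k + 13k = 187
17k = 187 → k = 187/17 = 11
A = 4×11 = 44, B = 13×11 = 143
= A = 44, B = 143

A = 44, B = 143


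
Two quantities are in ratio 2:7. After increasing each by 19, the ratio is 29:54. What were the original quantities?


Let A = 2k, B = 7k.
(2k + 19) / (7k + 19) = 29/54
Cross-multiply: 54(2k + 19) = 29(7k + 19)
108k + 1026 = 203k + 551
108k - 203k = 551 - 1026
-95k = -475
k = -475/-95 = 5
A = 2×5 = 10, B = 7×5 = 35
= A = 10, B = 35

A = 10, B = 35


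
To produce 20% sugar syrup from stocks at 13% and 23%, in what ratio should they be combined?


Let x parts of 13% mix with y parts of 23%.
13x + 23y = 20(x + y)
13x + 23y = 20x + 20y
x(13 - 20) = y(20 - 23)
x/y = (23 - 20)/(20 - 13) = 3/7
Simplify: 3:7
= 3:7

3:7


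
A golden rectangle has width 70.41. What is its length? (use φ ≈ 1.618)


φ = (1 + √5) / 2 ≈ 1.618
Length = width × φ = 70.41 × 1.618 = 113.92338
≈ 113.92

113.92


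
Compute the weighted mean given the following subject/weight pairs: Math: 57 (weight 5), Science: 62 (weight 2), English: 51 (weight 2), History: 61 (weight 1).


Numerator = 57×5 + 62×2 + 51×2 + 61×1
= 285 + 124 + 102 + 61
= 572
Total weight = 10
Weighted avg = 572/10
= 57.20

57.20


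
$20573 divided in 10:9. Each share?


Total parts = 10 + 9 = 19
Part 1: 20573 × 10/19 = 10827.89
Part 2: 20573 × 9/19 = 9745.11
= Part 1: $10827.89, Part 2: $9745.11

Part 1: $10827.89, Part 2: $9745.11
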